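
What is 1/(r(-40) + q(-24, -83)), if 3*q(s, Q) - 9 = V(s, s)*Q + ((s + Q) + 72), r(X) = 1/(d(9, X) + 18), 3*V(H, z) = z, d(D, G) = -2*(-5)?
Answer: 84/17867 ≈ 0.0047014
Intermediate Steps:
d(D, G) = 10
V(H, z) = z/3
r(X) = 1/28 (r(X) = 1/(10 + 18) = 1/28)
q(s, Q) = 27 + Q/3 + s/3 + Q*s/9 (q(s, Q) = 3 + ((s/3)*Q + ((s + Q) + 72))/3 = 3 + (Q*s/3 + ((Q + s) + 72))/3 = 3 + (Q*s/3 + (72 + Q + s))/3 = 3 + (72 + Q + s + Q*s/3)/3 = 3 + (24 + Q/3 + s/3 + Q*s/9) = 27 + Q/3 + s/3 + Q*s/9)
1/(r(-40) + q(-24, -83)) = 1/(1/28 + (27 + (⅓)*(-83) + (⅓)*(-24) + (⅑)*(-83)*(-24))) = 1/(1/28 + (27 - 83/3 - 8 + 664/3)) = 1/(1/28 + 638/3) = 1/(17867/84) = 84/17867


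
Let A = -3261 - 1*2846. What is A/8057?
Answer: -6107/8057 ≈ -0.75797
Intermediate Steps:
A = -6107 (A = -3261 - 2846 = -6107)
A/8057 = -6107/8057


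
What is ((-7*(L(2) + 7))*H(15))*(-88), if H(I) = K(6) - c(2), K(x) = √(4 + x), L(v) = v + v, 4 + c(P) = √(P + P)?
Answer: 13552 + 6776*√10 ≈ 34980.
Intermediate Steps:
c(P) = -4 + √2*√P (c(P) = -4 + √(P + P) = -4 + √(2*P) = -4 + √2*√P)
L(v) = 2*v
H(I) = 2 + √10 (H(I) = √(4 + 6) - (-4 + √2*√2) = √10 - (-4 + 2) = √10 - 1*(-2) = √10 + 2 = 2 + √10)
((-7*(L(2) + 7))*H(15))*(-88) = ((-7*(2*2 + 7))*(2 + √10))*(-88) = ((-7*(4 + 7))*(2 + √10))*(-88) = ((-7*11)*(2 + √10))*(-88) = -77*(2 + √10)*(-88) = (-154 - 77*√10)*(-88) = 13552 + 6776*√10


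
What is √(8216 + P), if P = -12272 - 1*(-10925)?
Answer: √6869 ≈ 82.879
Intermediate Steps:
P = -1347 (P = -12272 + 10925 = -1347)
√(8216 + P) = √(8216 - 1347) = √6869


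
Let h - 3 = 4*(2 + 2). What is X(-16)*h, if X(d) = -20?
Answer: -380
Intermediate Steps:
h = 19 (h = 3 + 4*(2 + 2) = 3 + 4*4 = 3 + 16 = 19)
X(-16)*h = -20*19 = -380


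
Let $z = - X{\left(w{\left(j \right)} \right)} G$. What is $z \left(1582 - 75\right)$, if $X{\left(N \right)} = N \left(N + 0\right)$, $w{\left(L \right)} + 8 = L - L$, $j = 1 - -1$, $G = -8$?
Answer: $771584$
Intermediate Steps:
$j = 2$ ($j = 1 + 1 = 2$)
$w{\left(L \right)} = -8$ ($w{\left(L \right)} = -8 + \left(L - L\right) = -8 + 0 = -8$)
$X{\left(N \right)} = N^{2}$ ($X{\left(N \right)} = N N = N^{2}$)
$z = 512$ ($z = - \left(-8\right)^{2} \left(-8\right) = - 64 \left(-8\right) = \left(-1\right) \left(-512\right) = 512$)
$z \left(1582 - 75\right) = 512 \left(1582 - 75\right) = 512 \cdot 1507 = 771584$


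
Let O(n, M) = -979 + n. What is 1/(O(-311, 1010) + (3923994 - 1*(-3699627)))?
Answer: 1/7622331 ≈ 1.3119e-7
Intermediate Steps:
1/(O(-311, 1010) + (3923994 - 1*(-3699627))) = 1/((-979 - 311) + (3923994 - 1*(-3699627))) = 1/(-1290 + (3923994 + 3699627)) = 1/(-1290 + 7623621) = 1/7622331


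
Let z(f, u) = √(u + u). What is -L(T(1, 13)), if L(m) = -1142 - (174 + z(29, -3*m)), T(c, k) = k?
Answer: 1316 + I*√78 ≈ 1316.0 + 8.8318*I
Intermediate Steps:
z(f, u) = √2*√u (z(f, u) = √(2*u) = √2*√u)
L(m) = -1316 - √6*√(-m) (L(m) = -1142 - (174 + √2*√(-3*m)) = -1142 - (174 + √2*(√3*√(-m))) = -1142 - (174 + √6*√(-m)) = -1142 + (-174 - √6*√(-m)) = -1316 - √6*√(-m))
-L(T(1, 13)) = -(-1316 - √6*√(-1*13)) = -(-1316 - √6*√(-13)) = -(-1316 - √6*I*√13) = -(-1316 - I*√78) = 1316 + I*√78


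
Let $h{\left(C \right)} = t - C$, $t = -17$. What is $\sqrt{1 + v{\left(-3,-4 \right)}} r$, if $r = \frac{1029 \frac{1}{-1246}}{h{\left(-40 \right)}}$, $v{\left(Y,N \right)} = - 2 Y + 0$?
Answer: $- \frac{147 \sqrt{7}}{4094} \approx -0.094999$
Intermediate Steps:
$h{\left(C \right)} = -17 - C$
$v{\left(Y,N \right)} = - 2 Y$
$r = - \frac{147}{4094}$ ($r = \frac{1029 \frac{1}{-1246}}{-17 - -40} = \frac{1029 \left(- \frac{1}{1246}\right)}{-17 + 40} = - \frac{147}{178 \cdot 23} = \left(- \frac{147}{178}\right) \frac{1}{23} = - \frac{147}{4094} \approx -0.035906$)
$\sqrt{1 + v{\left(-3,-4 \right)}} r = \sqrt{1 - -6} \left(- \frac{147}{4094}\right) = \sqrt{1 + 6} \left(- \frac{147}{4094}\right) = \sqrt{7} \left(- \frac{147}{4094}\right) = - \frac{147 \sqrt{7}}{4094}$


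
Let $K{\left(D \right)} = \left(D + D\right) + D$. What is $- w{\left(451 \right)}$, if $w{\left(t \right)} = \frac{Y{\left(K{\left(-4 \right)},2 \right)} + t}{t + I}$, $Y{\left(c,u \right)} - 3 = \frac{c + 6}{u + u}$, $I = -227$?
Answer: $- \frac{905}{448} \approx -2.0201$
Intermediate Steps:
$K{\left(D \right)} = 3 D$ ($K{\left(D \right)} = 2 D + D = 3 D$)
$Y{\left(c,u \right)} = 3 + \frac{6 + c}{2 u}$ ($Y{\left(c,u \right)} = 3 + \frac{c + 6}{u + u} = 3 + \frac{6 + c}{2 u}$)
$w{\left(t \right)} = \frac{\frac{3}{2} + t}{-227 + t}$ ($w{\left(t \right)} = \frac{\frac{6 + 3 \left(-4\right) + 6 \cdot 2}{2 \cdot 2} + t}{t - 227} = \frac{\frac{1}{2} \cdot \frac{1}{2} \left(6 - 12 + 12\right) + t}{-227 + t} = \frac{\frac{1}{2} \cdot \frac{1}{2} \cdot 6 + t}{-227 + t} = \frac{\frac{3}{2} + t}{-227 + t}$)
$- w{\left(451 \right)} = - \frac{\frac{3}{2} + 451}{-227 + 451} = - \frac{905}{224 \cdot 2} = \left(-1\right) \frac{905}{448} = - \frac{905}{448}$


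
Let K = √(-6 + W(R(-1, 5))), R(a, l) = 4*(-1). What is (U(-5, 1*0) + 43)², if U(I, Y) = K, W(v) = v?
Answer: (43 + I*√10)² ≈ 1839.0 + 271.96*I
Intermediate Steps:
R(a, l) = -4
K = I*√10 (K = √(-6 - 4) = √(-10) = I*√10 ≈ 3.1623*I)
U(I, Y) = I*√10
(U(-5, 1*0) + 43)² = (I*√10 + 43)² = (43 + I*√10)²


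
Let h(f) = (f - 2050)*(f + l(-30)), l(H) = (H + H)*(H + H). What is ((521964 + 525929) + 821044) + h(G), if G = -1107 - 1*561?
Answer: -5314239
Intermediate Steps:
l(H) = 4*H² (l(H) = (2*H)*(2*H) = 4*H²)
G = -1668 (G = -1107 - 561 = -1668)
h(f) = (-2050 + f)*(3600 + f) (h(f) = (f - 2050)*(f + 4*(-30)²) = (-2050 + f)*(f + 4*900) = (-2050 + f)*(f + 3600) = (-2050 + f)*(3600 + f))
((521964 + 525929) + 821044) + h(G) = ((521964 + 525929) + 821044) + (-7380000 + (-1668)² + 1550*(-1668)) = (1047893 + 821044) + (-7380000 + 2782224 - 2585400) = 1868937 - 7183176 = -5314239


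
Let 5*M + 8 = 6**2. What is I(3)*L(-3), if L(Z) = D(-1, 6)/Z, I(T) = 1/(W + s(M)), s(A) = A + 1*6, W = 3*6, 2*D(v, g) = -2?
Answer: 5/444 ≈ 0.011261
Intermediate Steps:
D(v, g) = -1 (D(v, g) = (1/2)*(-2) = -1)
M = 28/5 (M = -8/5 + (1/5)*6**2 = -8/5 + (1/5)*36 = -8/5 + 36/5 = 28/5 ≈ 5.6000)
W = 18
s(A) = 6 + A (s(A) = A + 6 = 6 + A)
I(T) = 5/148 (I(T) = 1/(18 + (6 + 28/5)) = 1/(18 + 58/5) = 1/(148/5) = 5/148)
L(Z) = -1/Z
I(3)*L(-3) = 5*(-1/(-3))/148 = 5*(-1*(-1/3))/148 = (5/148)*(1/3) = 5/444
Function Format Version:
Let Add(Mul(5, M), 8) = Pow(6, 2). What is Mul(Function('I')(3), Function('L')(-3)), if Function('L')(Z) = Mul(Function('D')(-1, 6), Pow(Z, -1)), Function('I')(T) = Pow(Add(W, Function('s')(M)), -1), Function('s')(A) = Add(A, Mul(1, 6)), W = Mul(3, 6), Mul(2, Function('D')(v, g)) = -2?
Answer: Rational(5, 444) ≈ 0.011261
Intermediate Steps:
Function('D')(v, g) = -1 (Function('D')(v, g) = Mul(Rational(1, 2), -2) = -1)
M = Rational(28, 5) (M = Add(Rational(-8, 5), Mul(Rational(1, 5), Pow(6, 2))) = Add(Rational(-8, 5), Mul(Rational(1, 5), 36)) = Add(Rational(-8, 5), Rational(36, 5)) = Rational(28, 5) ≈ 5.6000)
W = 18
Function('s')(A) = Add(6, A) (Function('s')(A) = Add(A, 6) = Add(6, A))
Function('I')(T) = Rational(5, 148) (Function('I')(T) = Pow(Add(18, Add(6, Rational(28, 5))), -1) = Pow(Add(18, Rational(58, 5)), -1) = Pow(Rational(148, 5), -1) = Rational(5, 148))
Function('L')(Z) = Mul(-1, Pow(Z, -1))
Mul(Function('I')(3), Function('L')(-3)) = Mul(Rational(5, 148), Mul(-1, Pow(-3, -1))) = Mul(Rational(5, 148), Mul(-1, Rational(-1, 3))) = Mul(Rational(5, 148), Rational(1, 3)) = Rational(5, 444)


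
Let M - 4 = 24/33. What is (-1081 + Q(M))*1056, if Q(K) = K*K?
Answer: -12297312/11 ≈ -1.1179e+6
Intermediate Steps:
M = 52/11 (M = 4 + 24/33 = 4 + 24*(1/33) = 4 + 8/11 = 52/11 ≈ 4.7273)
Q(K) = K**2
(-1081 + Q(M))*1056 = (-1081 + (52/11)**2)*1056 = (-1081 + 2704/121)*1056 = -128097/121*1056 = -12297312/11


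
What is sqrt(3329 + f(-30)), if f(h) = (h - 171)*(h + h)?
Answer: sqrt(15389) ≈ 124.05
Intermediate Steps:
f(h) = 2*h*(-171 + h) (f(h) = (-171 + h)*(2*h) = 2*h*(-171 + h))
sqrt(3329 + f(-30)) = sqrt(3329 + 2*(-30)*(-171 - 30)) = sqrt(3329 + 2*(-30)*(-201)) = sqrt(3329 + 12060) = sqrt(15389)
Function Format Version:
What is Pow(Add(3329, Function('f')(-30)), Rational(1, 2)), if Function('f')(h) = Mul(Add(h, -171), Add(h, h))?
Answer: Pow(15389, Rational(1, 2)) ≈ 124.05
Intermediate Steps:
Function('f')(h) = Mul(2, h, Add(-171, h)) (Function('f')(h) = Mul(Add(-171, h), Mul(2, h)) = Mul(2, h, Add(-171, h)))
Pow(Add(3329, Function('f')(-30)), Rational(1, 2)) = Pow(Add(3329, Mul(2, -30, Add(-171, -30))), Rational(1, 2)) = Pow(Add(3329, Mul(2, -30, -201)), Rational(1, 2)) = Pow(Add(3329, 12060), Rational(1, 2)) = Pow(15389, Rational(1, 2))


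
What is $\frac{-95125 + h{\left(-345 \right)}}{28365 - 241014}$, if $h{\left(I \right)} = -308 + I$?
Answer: $\frac{31926}{70883} \approx 0.4504$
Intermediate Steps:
$\frac{-95125 + h{\left(-345 \right)}}{28365 - 241014} = \frac{-95125 - 653}{28365 - 241014} = \frac{-95125 - 653}{-212649} = \left(-95778\right) \left(- \frac{1}{212649}\right) = \frac{31926}{70883}$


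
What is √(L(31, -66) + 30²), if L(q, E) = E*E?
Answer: 6*√146 ≈ 72.498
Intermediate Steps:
L(q, E) = E²
√(L(31, -66) + 30²) = √((-66)² + 30²) = √(4356 + 900) = √5256 = 6*√146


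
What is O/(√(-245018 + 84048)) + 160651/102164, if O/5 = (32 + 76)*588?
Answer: 160651/102164 - 31752*I*√160970/16097 ≈ 1.5725 - 791.4*I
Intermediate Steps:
O = 317520 (O = 5*((32 + 76)*588) = 5*(108*588) = 5*63504 = 317520)
O/(√(-245018 + 84048)) + 160651/102164 = 317520/(√(-245018 + 84048)) + 160651/102164 = 317520/(√(-160970)) + 160651*(1/102164) = 317520/((I*√160970)) + 160651/102164 = 317520*(-I*√160970/160970) + 160651/102164 = -31752*I*√160970/16097 + 160651/102164 = 160651/102164 - 31752*I*√160970/16097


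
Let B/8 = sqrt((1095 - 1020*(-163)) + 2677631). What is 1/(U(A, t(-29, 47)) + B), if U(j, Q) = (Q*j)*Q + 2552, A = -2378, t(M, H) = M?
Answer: -998673/1994604482306 - 2*sqrt(2844986)/997302241153 ≈ -5.0407e-7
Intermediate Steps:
U(j, Q) = 2552 + j*Q**2 (U(j, Q) = j*Q**2 + 2552 = 2552 + j*Q**2)
B = 8*sqrt(2844986) (B = 8*sqrt((1095 - 1020*(-163)) + 2677631) = 8*sqrt((1095 + 166260) + 2677631) = 8*sqrt(167355 + 2677631) = 8*sqrt(2844986) ≈ 13494.)
1/(U(A, t(-29, 47)) + B) = 1/((2552 - 2378*(-29)**2) + 8*sqrt(2844986)) = 1/((2552 - 2378*841) + 8*sqrt(2844986)) = 1/((2552 - 1999898) + 8*sqrt(2844986)) = 1/(-1997346 + 8*sqrt(2844986))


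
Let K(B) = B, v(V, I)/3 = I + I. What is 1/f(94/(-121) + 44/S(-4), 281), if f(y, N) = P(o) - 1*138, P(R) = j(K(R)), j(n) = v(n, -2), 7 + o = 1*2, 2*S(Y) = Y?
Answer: -1/150 ≈ -0.0066667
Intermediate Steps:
S(Y) = Y/2
o = -5 (o = -7 + 1*2 = -7 + 2 = -5)
v(V, I) = 6*I (v(V, I) = 3*(I + I) = 3*(2*I) = 6*I)
j(n) = -12 (j(n) = 6*(-2) = -12)
P(R) = -12
f(y, N) = -150 (f(y, N) = -12 - 1*138 = -12 - 138 = -150)
1/f(94/(-121) + 44/S(-4), 281) = 1/(-150) = -1/150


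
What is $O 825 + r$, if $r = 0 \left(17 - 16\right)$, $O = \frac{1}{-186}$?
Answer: $- \frac{275}{62} \approx -4.4355$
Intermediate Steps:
$O = - \frac{1}{186} \approx -0.0053763$
$r = 0$ ($r = 0 \cdot 1 = 0$)
$O 825 + r = \left(- \frac{1}{186}\right) 825 + 0 = - \frac{275}{62} + 0 = - \frac{275}{62}$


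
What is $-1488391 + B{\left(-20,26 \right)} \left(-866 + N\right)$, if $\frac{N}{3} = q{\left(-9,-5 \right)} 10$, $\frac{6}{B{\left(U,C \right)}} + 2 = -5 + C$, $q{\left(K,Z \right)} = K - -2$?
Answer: $- \frac{28285885}{19} \approx -1.4887 \cdot 10^{6}$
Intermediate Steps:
$q{\left(K,Z \right)} = 2 + K$ ($q{\left(K,Z \right)} = K + 2 = 2 + K$)
$B{\left(U,C \right)} = \frac{6}{-7 + C}$ ($B{\left(U,C \right)} = \frac{6}{-2 + \left(-5 + C\right)} = \frac{6}{-7 + C}$)
$N = -210$ ($N = 3 \left(2 - 9\right) 10 = 3 \left(\left(-7\right) 10\right) = 3 \left(-70\right) = -210$)
$-1488391 + B{\left(-20,26 \right)} \left(-866 + N\right) = -1488391 + \frac{6}{-7 + 26} \left(-866 - 210\right) = -1488391 + \frac{6}{19} \left(-1076\right) = -1488391 - \frac{6456}{19} = - \frac{28285885}{19}$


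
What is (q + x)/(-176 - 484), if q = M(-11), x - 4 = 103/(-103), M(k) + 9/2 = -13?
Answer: 29/1320 ≈ 0.021970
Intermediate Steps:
M(k) = -35/2 (M(k) = -9/2 - 13 = -35/2)
x = 3 (x = 4 + 103/(-103) = 4 + 103*(-1/103) = 4 - 1 = 3)
q = -35/2 ≈ -17.500
(q + x)/(-176 - 484) = (-35/2 + 3)/(-176 - 484) = -29/2/(-660) = -29/2*(-1/660) = 29/1320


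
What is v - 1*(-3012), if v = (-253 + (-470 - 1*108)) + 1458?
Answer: 3639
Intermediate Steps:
v = 627 (v = (-253 + (-470 - 108)) + 1458 = (-253 - 578) + 1458 = -831 + 1458 = 627)
v - 1*(-3012) = 627 - 1*(-3012) = 627 + 3012 = 3639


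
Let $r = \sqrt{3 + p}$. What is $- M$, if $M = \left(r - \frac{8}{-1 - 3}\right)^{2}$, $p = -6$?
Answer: $- \left(2 + i \sqrt{3}\right)^{2} \approx -1.0 - 6.9282 i$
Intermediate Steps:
$r = i \sqrt{3}$ ($r = \sqrt{3 - 6} = \sqrt{-3} = i \sqrt{3} \approx 1.732 i$)
$M = \left(2 + i \sqrt{3}\right)^{2}$ ($M = \left(i \sqrt{3} - \frac{8}{-1 - 3}\right)^{2} = \left(i \sqrt{3} - \frac{8}{-4}\right)^{2} = \left(i \sqrt{3} - -2\right)^{2} = \left(i \sqrt{3} + 2\right)^{2} = \left(2 + i \sqrt{3}\right)^{2} \approx 1.0 + 6.9282 i$)
$- M = - \left(2 + i \sqrt{3}\right)^{2}$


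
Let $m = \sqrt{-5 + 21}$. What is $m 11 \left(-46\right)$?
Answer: $-2024$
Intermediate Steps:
$m = 4$ ($m = \sqrt{16} = 4$)
$m 11 \left(-46\right) = 4 \cdot 11 \left(-46\right) = 44 \left(-46\right) = -2024$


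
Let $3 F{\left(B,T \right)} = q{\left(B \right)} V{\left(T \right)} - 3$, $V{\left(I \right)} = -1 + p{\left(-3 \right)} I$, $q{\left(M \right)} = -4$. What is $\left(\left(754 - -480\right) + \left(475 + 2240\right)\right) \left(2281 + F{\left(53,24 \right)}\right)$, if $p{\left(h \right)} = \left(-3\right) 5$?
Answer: $\frac{32713516}{3} \approx 1.0905 \cdot 10^{7}$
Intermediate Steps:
$p{\left(h \right)} = -15$
$V{\left(I \right)} = -1 - 15 I$
$F{\left(B,T \right)} = \frac{1}{3} + 20 T$ ($F{\left(B,T \right)} = \frac{- 4 \left(-1 - 15 T\right) - 3}{3} = \frac{\left(4 + 60 T\right) - 3}{3} = \frac{1 + 60 T}{3} = \frac{1}{3} + 20 T$)
$\left(\left(754 - -480\right) + \left(475 + 2240\right)\right) \left(2281 + F{\left(53,24 \right)}\right) = \left(\left(754 - -480\right) + \left(475 + 2240\right)\right) \left(2281 + \left(\frac{1}{3} + 20 \cdot 24\right)\right) = \left(\left(754 + 480\right) + 2715\right) \left(2281 + \left(\frac{1}{3} + 480\right)\right) = \left(1234 + 2715\right) \left(2281 + \frac{1441}{3}\right) = 3949 \cdot \frac{8284}{3} = \frac{32713516}{3}$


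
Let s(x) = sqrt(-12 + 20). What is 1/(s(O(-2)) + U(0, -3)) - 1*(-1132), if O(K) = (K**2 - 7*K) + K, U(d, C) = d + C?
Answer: 1129 - 2*sqrt(2) ≈ 1126.2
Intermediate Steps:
U(d, C) = C + d
O(K) = K**2 - 6*K
s(x) = 2*sqrt(2) (s(x) = sqrt(8) = 2*sqrt(2))
1/(s(O(-2)) + U(0, -3)) - 1*(-1132) = 1/(2*sqrt(2) + (-3 + 0)) - 1*(-1132) = 1/(2*sqrt(2) - 3) + 1132 = 1/(-3 + 2*sqrt(2)) + 1132 = 1132 + 1/(-3 + 2*sqrt(2))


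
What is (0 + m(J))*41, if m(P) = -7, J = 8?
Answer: -287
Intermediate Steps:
(0 + m(J))*41 = (0 - 7)*41 = -7*41 = -287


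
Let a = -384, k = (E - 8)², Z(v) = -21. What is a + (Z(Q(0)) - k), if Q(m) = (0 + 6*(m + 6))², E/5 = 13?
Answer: -3654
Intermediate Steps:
E = 65 (E = 5*13 = 65)
Q(m) = (36 + 6*m)² (Q(m) = (0 + 6*(6 + m))² = (0 + (36 + 6*m))² = (36 + 6*m)²)
k = 3249 (k = (65 - 8)² = 57² = 3249)
a + (Z(Q(0)) - k) = -384 + (-21 - 1*3249) = -384 + (-21 - 3249) = -384 - 3270 = -3654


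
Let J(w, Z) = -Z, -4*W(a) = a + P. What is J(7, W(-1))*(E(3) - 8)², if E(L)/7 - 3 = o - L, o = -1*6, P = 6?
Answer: 3125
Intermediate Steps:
o = -6
W(a) = -3/2 - a/4 (W(a) = -(a + 6)/4 = -(6 + a)/4 = -3/2 - a/4)
E(L) = -21 - 7*L (E(L) = 21 + 7*(-6 - L) = 21 + (-42 - 7*L) = -21 - 7*L)
J(7, W(-1))*(E(3) - 8)² = (-(-3/2 - ¼*(-1)))*((-21 - 7*3) - 8)² = (-(-3/2 + ¼))*((-21 - 21) - 8)² = (-1*(-5/4))*(-42 - 8)² = (5/4)*(-50)² = (5/4)*2500 = 3125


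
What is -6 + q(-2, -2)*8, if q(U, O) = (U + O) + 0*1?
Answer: -38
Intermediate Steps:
q(U, O) = O + U (q(U, O) = (O + U) + 0 = O + U)
-6 + q(-2, -2)*8 = -6 + (-2 - 2)*8 = -6 - 4*8 = -6 - 32 = -38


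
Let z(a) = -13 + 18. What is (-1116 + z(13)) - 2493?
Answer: -3604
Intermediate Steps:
z(a) = 5
(-1116 + z(13)) - 2493 = (-1116 + 5) - 2493 = -1111 - 2493 = -3604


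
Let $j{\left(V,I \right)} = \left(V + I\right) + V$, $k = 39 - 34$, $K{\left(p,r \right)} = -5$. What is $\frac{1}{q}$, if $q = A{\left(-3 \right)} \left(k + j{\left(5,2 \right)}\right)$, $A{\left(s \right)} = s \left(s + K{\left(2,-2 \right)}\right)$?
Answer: $\frac{1}{408} \approx 0.002451$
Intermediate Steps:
$k = 5$
$j{\left(V,I \right)} = I + 2 V$ ($j{\left(V,I \right)} = \left(I + V\right) + V = I + 2 V$)
$A{\left(s \right)} = s \left(-5 + s\right)$ ($A{\left(s \right)} = s \left(s - 5\right) = s \left(-5 + s\right)$)
$q = 408$ ($q = - 3 \left(-5 - 3\right) \left(5 + \left(2 + 2 \cdot 5\right)\right) = \left(-3\right) \left(-8\right) \left(5 + \left(2 + 10\right)\right) = 24 \left(5 + 12\right) = 24 \cdot 17 = 408$)
$\frac{1}{q} = \frac{1}{408}$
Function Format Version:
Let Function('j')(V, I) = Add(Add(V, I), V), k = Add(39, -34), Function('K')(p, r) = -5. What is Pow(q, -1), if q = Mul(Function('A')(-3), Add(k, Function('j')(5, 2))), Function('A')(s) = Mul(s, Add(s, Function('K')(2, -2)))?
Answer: Rational(1, 408) ≈ 0.0024510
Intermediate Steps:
k = 5
Function('j')(V, I) = Add(I, Mul(2, V)) (Function('j')(V, I) = Add(Add(I, V), V) = Add(I, Mul(2, V)))
Function('A')(s) = Mul(s, Add(-5, s)) (Function('A')(s) = Mul(s, Add(s, -5)) = Mul(s, Add(-5, s)))
q = 408 (q = Mul(Mul(-3, Add(-5, -3)), Add(5, Add(2, Mul(2, 5)))) = Mul(Mul(-3, -8), Add(5, Add(2, 10))) = Mul(24, Add(5, 12)) = Mul(24, 17) = 408)
Pow(q, -1) = Pow(408, -1) = Rational(1, 408)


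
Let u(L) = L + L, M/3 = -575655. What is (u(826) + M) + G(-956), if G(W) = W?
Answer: -1726269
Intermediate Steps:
M = -1726965 (M = 3*(-575655) = -1726965)
u(L) = 2*L
(u(826) + M) + G(-956) = (2*826 - 1726965) - 956 = (1652 - 1726965) - 956 = -1725313 - 956 = -1726269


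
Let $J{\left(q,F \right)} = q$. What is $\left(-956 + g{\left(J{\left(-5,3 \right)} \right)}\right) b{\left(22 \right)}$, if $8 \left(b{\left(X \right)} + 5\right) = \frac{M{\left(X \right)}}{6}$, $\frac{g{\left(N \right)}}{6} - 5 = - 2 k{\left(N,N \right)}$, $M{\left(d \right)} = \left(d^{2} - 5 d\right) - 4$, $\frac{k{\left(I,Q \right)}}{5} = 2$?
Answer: $- \frac{33995}{12} \approx -2832.9$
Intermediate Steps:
$k{\left(I,Q \right)} = 10$ ($k{\left(I,Q \right)} = 5 \cdot 2 = 10$)
$M{\left(d \right)} = -4 + d^{2} - 5 d$
$g{\left(N \right)} = -90$ ($g{\left(N \right)} = 30 + 6 \left(\left(-2\right) 10\right) = 30 + 6 \left(-20\right) = 30 - 120 = -90$)
$b{\left(X \right)} = - \frac{61}{12} - \frac{5 X}{48} + \frac{X^{2}}{48}$ ($b{\left(X \right)} = -5 + \frac{\frac{1}{6} \left(-4 + X^{2} - 5 X\right)}{8} = -5 + \frac{- \frac{2}{3} - \frac{5 X}{6} + \frac{X^{2}}{6}}{8} = -5 - \left(\frac{1}{12} - \frac{X^{2}}{48} + \frac{5 X}{48}\right) = - \frac{61}{12} - \frac{5 X}{48} + \frac{X^{2}}{48}$)
$\left(-956 + g{\left(J{\left(-5,3 \right)} \right)}\right) b{\left(22 \right)} = \left(-956 - 90\right) \left(- \frac{61}{12} - \frac{55}{24} + \frac{22^{2}}{48}\right) = - 1046 \left(- \frac{61}{12} - \frac{55}{24} + \frac{1}{48} \cdot 484\right) = - 1046 \left(- \frac{61}{12} - \frac{55}{24} + \frac{121}{12}\right) = \left(-1046\right) \frac{65}{24} = - \frac{33995}{12}$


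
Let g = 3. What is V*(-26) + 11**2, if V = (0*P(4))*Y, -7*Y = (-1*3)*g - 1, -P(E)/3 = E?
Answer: 121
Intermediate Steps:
P(E) = -3*E
Y = 10/7 (Y = -(-1*3*3 - 1)/7 = -(-3*3 - 1)/7 = -(-9 - 1)/7 = -1/7*(-10) = 10/7 ≈ 1.4286)
V = 0 (V = (0*(-3*4))*(10/7) = (0*(-12))*(10/7) = 0*(10/7) = 0)
V*(-26) + 11**2 = 0*(-26) + 11**2 = 0 + 121 = 121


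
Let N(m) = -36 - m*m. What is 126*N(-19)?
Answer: -50022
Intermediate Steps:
N(m) = -36 - m²
126*N(-19) = 126*(-36 - 1*(-19)²) = 126*(-36 - 1*361) = 126*(-36 - 361) = 126*(-397) = -50022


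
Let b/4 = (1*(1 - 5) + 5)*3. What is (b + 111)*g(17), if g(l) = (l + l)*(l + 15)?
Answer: 133824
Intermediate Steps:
b = 12 (b = 4*((1*(1 - 5) + 5)*3) = 4*((1*(-4) + 5)*3) = 4*((-4 + 5)*3) = 4*(1*3) = 4*3 = 12)
g(l) = 2*l*(15 + l) (g(l) = (2*l)*(15 + l) = 2*l*(15 + l))
(b + 111)*g(17) = (12 + 111)*(2*17*(15 + 17)) = 123*(2*17*32) = 123*1088 = 133824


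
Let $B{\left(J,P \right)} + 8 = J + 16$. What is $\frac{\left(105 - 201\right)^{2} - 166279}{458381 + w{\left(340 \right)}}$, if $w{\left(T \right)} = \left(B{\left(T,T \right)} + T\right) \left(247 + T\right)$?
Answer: $- \frac{157063}{862237} \approx -0.18216$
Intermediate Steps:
$B{\left(J,P \right)} = 8 + J$ ($B{\left(J,P \right)} = -8 + \left(J + 16\right) = -8 + \left(16 + J\right) = 8 + J$)
$w{\left(T \right)} = \left(8 + 2 T\right) \left(247 + T\right)$ ($w{\left(T \right)} = \left(\left(8 + T\right) + T\right) \left(247 + T\right) = \left(8 + 2 T\right) \left(247 + T\right)$)
$\frac{\left(105 - 201\right)^{2} - 166279}{458381 + w{\left(340 \right)}} = \frac{\left(105 - 201\right)^{2} - 166279}{458381 + \left(1976 + 2 \cdot 340^{2} + 502 \cdot 340\right)} = \frac{\left(-96\right)^{2} - 166279}{458381 + \left(1976 + 2 \cdot 115600 + 170680\right)} = \frac{9216 - 166279}{458381 + \left(1976 + 231200 + 170680\right)} = - \frac{157063}{458381 + 403856} = - \frac{157063}{862237}$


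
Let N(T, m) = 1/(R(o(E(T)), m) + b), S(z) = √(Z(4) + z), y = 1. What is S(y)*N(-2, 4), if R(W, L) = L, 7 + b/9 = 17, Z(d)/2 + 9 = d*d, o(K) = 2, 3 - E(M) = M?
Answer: √15/94 ≈ 0.041202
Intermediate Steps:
E(M) = 3 - M
Z(d) = -18 + 2*d² (Z(d) = -18 + 2*(d*d) = -18 + 2*d²)
b = 90 (b = -63 + 9*17 = -63 + 153 = 90)
S(z) = √(14 + z) (S(z) = √((-18 + 2*4²) + z) = √((-18 + 2*16) + z) = √((-18 + 32) + z) = √(14 + z))
N(T, m) = 1/(90 + m) (N(T, m) = 1/(m + 90) = 1/(90 + m))
S(y)*N(-2, 4) = √(14 + 1)/(90 + 4) = √15/94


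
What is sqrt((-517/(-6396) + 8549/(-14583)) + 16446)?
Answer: sqrt(441583249513542695)/5181826 ≈ 128.24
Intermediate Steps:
sqrt((-517/(-6396) + 8549/(-14583)) + 16446) = sqrt((-517*(-1/6396) + 8549*(-1/14583)) + 16446) = sqrt((517/6396 - 8549/14583) + 16446) = sqrt(-5237777/10363652 + 16446) = sqrt(170435383015/10363652) = sqrt(441583249513542695)/5181826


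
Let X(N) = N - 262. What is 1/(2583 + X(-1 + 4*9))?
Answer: 1/2356 ≈ 0.00042445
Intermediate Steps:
X(N) = -262 + N
1/(2583 + X(-1 + 4*9)) = 1/(2583 + (-262 + (-1 + 4*9))) = 1/(2583 + (-262 + (-1 + 36))) = 1/(2583 + (-262 + 35)) = 1/(2583 - 227) = 1/2356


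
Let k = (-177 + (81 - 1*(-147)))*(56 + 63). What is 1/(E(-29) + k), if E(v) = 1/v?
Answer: 29/176000 ≈ 0.00016477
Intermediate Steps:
k = 6069 (k = (-177 + (81 + 147))*119 = (-177 + 228)*119 = 51*119 = 6069)
1/(E(-29) + k) = 1/(1/(-29) + 6069) = 1/(-1/29 + 6069) = 1/(176000/29) = 29/176000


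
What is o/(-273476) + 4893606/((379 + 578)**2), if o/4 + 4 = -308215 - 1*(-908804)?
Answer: -23941580339/6957297809 ≈ -3.4412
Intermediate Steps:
o = 2402340 (o = -16 + 4*(-308215 - 1*(-908804)) = -16 + 4*(-308215 + 908804) = -16 + 4*600589 = -16 + 2402356 = 2402340)
o/(-273476) + 4893606/((379 + 578)**2) = 2402340/(-273476) + 4893606/((379 + 578)**2) = 2402340*(-1/273476) + 4893606/(957**2) = -600585/68369 + 4893606/915849 = -600585/68369 + 4893606*(1/915849) = -600585/68369 + 543734/101761 = -23941580339/6957297809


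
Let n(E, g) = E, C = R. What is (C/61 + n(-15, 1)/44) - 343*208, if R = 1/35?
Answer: -6702087341/93940 ≈ -71344.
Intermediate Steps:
R = 1/35 ≈ 0.028571
C = 1/35 ≈ 0.028571
(C/61 + n(-15, 1)/44) - 343*208 = ((1/35)/61 - 15/44) - 343*208 = ((1/35)*(1/61) - 15*1/44) - 71344 = (1/2135 - 15/44) - 71344 = -31981/93940 - 71344 = -6702087341/93940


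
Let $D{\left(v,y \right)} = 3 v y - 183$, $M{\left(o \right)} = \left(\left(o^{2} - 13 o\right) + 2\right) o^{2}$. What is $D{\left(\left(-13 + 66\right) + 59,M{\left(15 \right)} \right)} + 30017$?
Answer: $2449034$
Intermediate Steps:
$M{\left(o \right)} = o^{2} \left(2 + o^{2} - 13 o\right)$ ($M{\left(o \right)} = \left(2 + o^{2} - 13 o\right) o^{2} = o^{2} \left(2 + o^{2} - 13 o\right)$)
$D{\left(v,y \right)} = -183 + 3 v y$ ($D{\left(v,y \right)} = 3 v y - 183 = -183 + 3 v y$)
$D{\left(\left(-13 + 66\right) + 59,M{\left(15 \right)} \right)} + 30017 = \left(-183 + 3 \left(\left(-13 + 66\right) + 59\right) 15^{2} \left(2 + 15^{2} - 195\right)\right) + 30017 = \left(-183 + 3 \left(53 + 59\right) 225 \left(2 + 225 - 195\right)\right) + 30017 = \left(-183 + 3 \cdot 112 \cdot 225 \cdot 32\right) + 30017 = \left(-183 + 3 \cdot 112 \cdot 7200\right) + 30017 = \left(-183 + 2419200\right) + 30017 = 2419017 + 30017 = 2449034$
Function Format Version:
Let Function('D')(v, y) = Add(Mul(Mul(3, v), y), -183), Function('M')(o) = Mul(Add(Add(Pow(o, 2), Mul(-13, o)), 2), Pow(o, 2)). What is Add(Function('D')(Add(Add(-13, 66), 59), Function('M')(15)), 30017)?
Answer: 2449034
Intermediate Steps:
Function('M')(o) = Mul(Pow(o, 2), Add(2, Pow(o, 2), Mul(-13, o))) (Function('M')(o) = Mul(Add(2, Pow(o, 2), Mul(-13, o)), Pow(o, 2)) = Mul(Pow(o, 2), Add(2, Pow(o, 2), Mul(-13, o))))
Function('D')(v, y) = Add(-183, Mul(3, v, y)) (Function('D')(v, y) = Add(Mul(3, v, y), -183) = Add(-183, Mul(3, v, y)))
Add(Function('D')(Add(Add(-13, 66), 59), Function('M')(15)), 30017) = Add(Add(-183, Mul(3, Add(Add(-13, 66), 59), Mul(Pow(15, 2), Add(2, Pow(15, 2), Mul(-13, 15))))), 30017) = Add(Add(-183, Mul(3, Add(53, 59), Mul(225, Add(2, 225, -195)))), 30017) = Add(Add(-183, Mul(3, 112, Mul(225, 32))), 30017) = Add(Add(-183, Mul(3, 112, 7200)), 30017) = Add(Add(-183, 2419200), 30017) = Add(2419017, 30017) = 2449034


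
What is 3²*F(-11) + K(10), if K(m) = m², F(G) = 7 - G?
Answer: 262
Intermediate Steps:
3²*F(-11) + K(10) = 3²*(7 - 1*(-11)) + 10² = 9*(7 + 11) + 100 = 9*18 + 100 = 162 + 100 = 262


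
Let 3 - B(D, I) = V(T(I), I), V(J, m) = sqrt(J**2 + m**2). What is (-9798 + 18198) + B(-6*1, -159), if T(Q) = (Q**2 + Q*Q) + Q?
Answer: 8403 - 159*sqrt(100490) ≈ -42000.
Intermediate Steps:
T(Q) = Q + 2*Q**2 (T(Q) = (Q**2 + Q**2) + Q = 2*Q**2 + Q = Q + 2*Q**2)
B(D, I) = 3 - sqrt(I**2 + I**2*(1 + 2*I)**2) (B(D, I) = 3 - sqrt((I*(1 + 2*I))**2 + I**2) = 3 - sqrt(I**2*(1 + 2*I)**2 + I**2) = 3 - sqrt(I**2 + I**2*(1 + 2*I)**2))
(-9798 + 18198) + B(-6*1, -159) = (-9798 + 18198) + (3 - sqrt((-159)**2*(1 + (1 + 2*(-159))**2))) = 8400 + (3 - sqrt(25281*(1 + (1 - 318)**2))) = 8400 + (3 - sqrt(25281*(1 + (-317)**2))) = 8400 + (3 - sqrt(25281*(1 + 100489))) = 8400 + (3 - sqrt(25281*100490)) = 8400 + (3 - sqrt(2540487690)) = 8400 + (3 - 159*sqrt(100490)) = 8403 - 159*sqrt(100490)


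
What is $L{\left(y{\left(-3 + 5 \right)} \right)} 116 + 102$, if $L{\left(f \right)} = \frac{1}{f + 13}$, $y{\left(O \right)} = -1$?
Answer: $\frac{335}{3} \approx 111.67$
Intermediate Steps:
$L{\left(f \right)} = \frac{1}{13 + f}$
$L{\left(y{\left(-3 + 5 \right)} \right)} 116 + 102 = \frac{1}{13 - 1} \cdot 116 + 102 = \frac{1}{12} \cdot 116 + 102 = \frac{29}{3} + 102 = \frac{335}{3}$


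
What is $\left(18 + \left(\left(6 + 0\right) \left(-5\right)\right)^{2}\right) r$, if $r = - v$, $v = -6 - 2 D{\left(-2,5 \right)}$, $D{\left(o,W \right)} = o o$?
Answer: $12852$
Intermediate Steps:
$D{\left(o,W \right)} = o^{2}$
$v = -14$ ($v = -6 - 2 \left(-2\right)^{2} = -6 - 8 = -14$)
$r = 14$ ($r = \left(-1\right) \left(-14\right) = 14$)
$\left(18 + \left(\left(6 + 0\right) \left(-5\right)\right)^{2}\right) r = \left(18 + \left(\left(6 + 0\right) \left(-5\right)\right)^{2}\right) 14 = \left(18 + \left(6 \left(-5\right)\right)^{2}\right) 14 = \left(18 + \left(-30\right)^{2}\right) 14 = \left(18 + 900\right) 14 = 918 \cdot 14 = 12852$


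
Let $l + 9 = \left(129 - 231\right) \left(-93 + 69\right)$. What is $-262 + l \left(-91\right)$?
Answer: $-222211$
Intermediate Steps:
$l = 2439$ ($l = -9 + \left(129 - 231\right) \left(-93 + 69\right) = -9 - -2448 = -9 + 2448 = 2439$)
$-262 + l \left(-91\right) = -262 + 2439 \left(-91\right) = -262 - 221949 = -222211$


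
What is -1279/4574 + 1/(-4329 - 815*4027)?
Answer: -13247173163/47374948856 ≈ -0.27962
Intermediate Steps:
-1279/4574 + 1/(-4329 - 815*4027) = -1279*1/4574 + (1/4027)/(-5144) = -1279/4574 - 1/5144*1/4027 = -1279/4574 - 1/20714888 = -13247173163/47374948856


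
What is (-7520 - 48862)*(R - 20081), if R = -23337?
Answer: 2447993676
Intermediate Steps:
(-7520 - 48862)*(R - 20081) = (-7520 - 48862)*(-23337 - 20081) = -56382*(-43418) = 2447993676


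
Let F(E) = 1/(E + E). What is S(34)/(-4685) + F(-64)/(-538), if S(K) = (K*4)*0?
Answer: 1/68864 ≈ 1.4521e-5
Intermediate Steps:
S(K) = 0 (S(K) = (4*K)*0 = 0)
F(E) = 1/(2*E)
S(34)/(-4685) + F(-64)/(-538) = 0/(-4685) + ((½)/(-64))/(-538) = 0*(-1/4685) + ((½)*(-1/64))*(-1/538) = 0 - 1/128*(-1/538) = 0 + 1/68864 = 1/68864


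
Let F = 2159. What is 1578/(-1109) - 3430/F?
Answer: -7210772/2394331 ≈ -3.0116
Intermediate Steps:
1578/(-1109) - 3430/F = 1578/(-1109) - 3430/2159 = 1578*(-1/1109) - 3430*1/2159 = -1578/1109 - 3430/2159 = -7210772/2394331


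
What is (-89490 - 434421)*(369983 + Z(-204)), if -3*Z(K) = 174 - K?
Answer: -193772150727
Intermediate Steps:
Z(K) = -58 + K/3 (Z(K) = -(174 - K)/3 = -58 + K/3)
(-89490 - 434421)*(369983 + Z(-204)) = (-89490 - 434421)*(369983 + (-58 + (⅓)*(-204))) = -523911*(369983 + (-58 - 68)) = -523911*(369983 - 126) = -523911*369857 = -193772150727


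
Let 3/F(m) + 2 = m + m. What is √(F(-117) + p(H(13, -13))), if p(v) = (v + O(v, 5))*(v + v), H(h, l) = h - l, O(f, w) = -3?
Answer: √16652927/118 ≈ 34.583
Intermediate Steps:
F(m) = 3/(-2 + 2*m) (F(m) = 3/(-2 + (m + m)) = 3/(-2 + 2*m))
p(v) = 2*v*(-3 + v) (p(v) = (v - 3)*(v + v) = (-3 + v)*(2*v) = 2*v*(-3 + v))
√(F(-117) + p(H(13, -13))) = √(3/(2*(-1 - 117)) + 2*(13 - 1*(-13))*(-3 + (13 - 1*(-13)))) = √((3/2)/(-118) + 2*(13 + 13)*(-3 + (13 + 13))) = √((3/2)*(-1/118) + 2*26*(-3 + 26)) = √(-3/236 + 2*26*23) = √(-3/236 + 1196) = √(282253/236) = √16652927/118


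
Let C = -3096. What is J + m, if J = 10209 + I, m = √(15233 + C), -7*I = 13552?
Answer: 8273 + √12137 ≈ 8383.2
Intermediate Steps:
I = -1936 (I = -⅐*13552 = -1936)
m = √12137 (m = √(15233 - 3096) = √12137 ≈ 110.17)
J = 8273 (J = 10209 - 1936 = 8273)
J + m = 8273 + √12137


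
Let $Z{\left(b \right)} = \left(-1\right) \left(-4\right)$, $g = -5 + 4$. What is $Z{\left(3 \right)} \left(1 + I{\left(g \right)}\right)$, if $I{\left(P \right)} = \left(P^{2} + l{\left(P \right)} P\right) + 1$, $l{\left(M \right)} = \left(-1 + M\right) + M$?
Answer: $24$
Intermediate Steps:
$g = -1$
$l{\left(M \right)} = -1 + 2 M$
$I{\left(P \right)} = 1 + P^{2} + P \left(-1 + 2 P\right)$ ($I{\left(P \right)} = \left(P^{2} + \left(-1 + 2 P\right) P\right) + 1 = \left(P^{2} + P \left(-1 + 2 P\right)\right) + 1 = 1 + P^{2} + P \left(-1 + 2 P\right)$)
$Z{\left(b \right)} = 4$
$Z{\left(3 \right)} \left(1 + I{\left(g \right)}\right) = 4 \left(1 + \left(1 - -1 + 3 \left(-1\right)^{2}\right)\right) = 4 \left(1 + \left(1 + 1 + 3 \cdot 1\right)\right) = 4 \left(1 + \left(1 + 1 + 3\right)\right) = 4 \left(1 + 5\right) = 4 \cdot 6 = 24$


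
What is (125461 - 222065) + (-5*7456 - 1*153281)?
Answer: -287165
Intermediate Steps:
(125461 - 222065) + (-5*7456 - 1*153281) = -96604 + (-37280 - 153281) = -96604 - 190561 = -287165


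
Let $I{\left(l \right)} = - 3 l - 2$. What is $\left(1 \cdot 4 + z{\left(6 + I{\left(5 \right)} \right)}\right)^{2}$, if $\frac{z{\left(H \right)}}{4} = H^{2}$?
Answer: $238144$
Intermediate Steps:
$I{\left(l \right)} = -2 - 3 l$
$z{\left(H \right)} = 4 H^{2}$
$\left(1 \cdot 4 + z{\left(6 + I{\left(5 \right)} \right)}\right)^{2} = \left(1 \cdot 4 + 4 \left(6 - 17\right)^{2}\right)^{2} = \left(4 + 4 \left(6 - 17\right)^{2}\right)^{2} = \left(4 + 4 \left(-11\right)^{2}\right)^{2} = \left(4 + 4 \cdot 121\right)^{2} = \left(4 + 484\right)^{2} = 488^{2} = 238144$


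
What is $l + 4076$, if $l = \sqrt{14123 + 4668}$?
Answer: $4076 + \sqrt{18791} \approx 4213.1$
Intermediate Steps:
$l = \sqrt{18791} \approx 137.08$
$l + 4076 = \sqrt{18791} + 4076 = 4076 + \sqrt{18791}$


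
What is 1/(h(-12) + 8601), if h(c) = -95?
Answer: 1/8506 ≈ 0.00011756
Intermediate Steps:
1/(h(-12) + 8601) = 1/(-95 + 8601) = 1/8506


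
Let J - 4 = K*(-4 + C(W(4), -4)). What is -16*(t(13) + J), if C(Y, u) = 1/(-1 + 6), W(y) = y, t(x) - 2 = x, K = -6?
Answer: -3344/5 ≈ -668.80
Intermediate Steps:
t(x) = 2 + x
C(Y, u) = ⅕ (C(Y, u) = 1/5 = ⅕)
J = 134/5 (J = 4 - 6*(-4 + ⅕) = 4 - 6*(-19/5) = 4 + 114/5 = 134/5 ≈ 26.800)
-16*(t(13) + J) = -16*((2 + 13) + 134/5) = -16*(15 + 134/5) = -16*209/5 = -3344/5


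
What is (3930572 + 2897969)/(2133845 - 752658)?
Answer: 6828541/1381187 ≈ 4.9440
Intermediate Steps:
(3930572 + 2897969)/(2133845 - 752658) = 6828541/1381187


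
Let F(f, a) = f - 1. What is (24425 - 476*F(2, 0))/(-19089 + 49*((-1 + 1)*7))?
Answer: -887/707 ≈ -1.2546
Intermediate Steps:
F(f, a) = -1 + f
(24425 - 476*F(2, 0))/(-19089 + 49*((-1 + 1)*7)) = (24425 - 476*(-1 + 2))/(-19089 + 49*((-1 + 1)*7)) = (24425 - 476*1)/(-19089 + 49*(0*7)) = (24425 - 476)/(-19089 + 49*0) = 23949/(-19089 + 0) = 23949/(-19089) = 23949*(-1/19089) = -887/707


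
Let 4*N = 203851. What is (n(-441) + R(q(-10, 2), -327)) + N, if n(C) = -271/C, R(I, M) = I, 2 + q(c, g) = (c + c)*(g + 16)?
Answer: 89260807/1764 ≈ 50601.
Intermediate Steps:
q(c, g) = -2 + 2*c*(16 + g) (q(c, g) = -2 + (c + c)*(g + 16) = -2 + (2*c)*(16 + g) = -2 + 2*c*(16 + g))
N = 203851/4 (N = (¼)*203851 = 203851/4 ≈ 50963.)
(n(-441) + R(q(-10, 2), -327)) + N = (-271/(-441) + (-2 + 32*(-10) + 2*(-10)*2)) + 203851/4 = (-271*(-1/441) + (-2 - 320 - 40)) + 203851/4 = (271/441 - 362) + 203851/4 = -159371/441 + 203851/4 = 89260807/1764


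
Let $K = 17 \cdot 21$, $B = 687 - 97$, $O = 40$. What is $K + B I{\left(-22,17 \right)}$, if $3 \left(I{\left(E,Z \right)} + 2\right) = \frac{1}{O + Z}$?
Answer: $- \frac{140143}{171} \approx -819.55$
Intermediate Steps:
$B = 590$
$K = 357$
$I{\left(E,Z \right)} = -2 + \frac{1}{3 \left(40 + Z\right)}$
$K + B I{\left(-22,17 \right)} = 357 + 590 \frac{-239 - 102}{3 \left(40 + 17\right)} = 357 + 590 \frac{-239 - 102}{3 \cdot 57} = 357 + 590 \cdot \frac{1}{3} \cdot \frac{1}{57} \left(-341\right) = 357 + 590 \left(- \frac{341}{171}\right) = 357 - \frac{201190}{171} = - \frac{140143}{171}$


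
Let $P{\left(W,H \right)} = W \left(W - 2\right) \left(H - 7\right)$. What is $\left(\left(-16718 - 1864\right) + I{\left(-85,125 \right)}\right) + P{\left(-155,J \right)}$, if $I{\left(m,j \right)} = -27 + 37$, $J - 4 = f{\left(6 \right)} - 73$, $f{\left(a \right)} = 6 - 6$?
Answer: $-1868032$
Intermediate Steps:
$f{\left(a \right)} = 0$ ($f{\left(a \right)} = 6 - 6 = 0$)
$J = -69$ ($J = 4 + \left(0 - 73\right) = 4 - 73 = -69$)
$I{\left(m,j \right)} = 10$
$P{\left(W,H \right)} = W \left(-7 + H\right) \left(-2 + W\right)$ ($P{\left(W,H \right)} = W \left(-2 + W\right) \left(-7 + H\right) = W \left(-7 + H\right) \left(-2 + W\right)$)
$\left(\left(-16718 - 1864\right) + I{\left(-85,125 \right)}\right) + P{\left(-155,J \right)} = \left(\left(-16718 - 1864\right) + 10\right) - 155 \left(14 - -1085 - -138 - -10695\right) = \left(\left(-16718 - 1864\right) + 10\right) - 155 \left(14 + 1085 + 138 + 10695\right) = \left(-18582 + 10\right) - 1849460 = -18572 - 1849460 = -1868032$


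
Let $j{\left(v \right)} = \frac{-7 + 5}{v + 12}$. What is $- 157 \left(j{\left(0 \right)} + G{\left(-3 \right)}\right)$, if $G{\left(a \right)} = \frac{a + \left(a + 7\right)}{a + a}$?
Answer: $\frac{157}{3} \approx 52.333$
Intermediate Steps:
$j{\left(v \right)} = - \frac{2}{12 + v}$
$G{\left(a \right)} = \frac{7 + 2 a}{2 a}$ ($G{\left(a \right)} = \frac{a + \left(7 + a\right)}{2 a} = \left(7 + 2 a\right) \frac{1}{2 a} = \frac{7 + 2 a}{2 a}$)
$- 157 \left(j{\left(0 \right)} + G{\left(-3 \right)}\right) = - 157 \left(- \frac{2}{12 + 0} + \frac{\frac{7}{2} - 3}{-3}\right) = - 157 \left(- \frac{2}{12} - \frac{1}{6}\right) = - 157 \left(\left(-2\right) \frac{1}{12} - \frac{1}{6}\right) = - 157 \left(- \frac{1}{6} - \frac{1}{6}\right) = \left(-157\right) \left(- \frac{1}{3}\right) = \frac{157}{3}$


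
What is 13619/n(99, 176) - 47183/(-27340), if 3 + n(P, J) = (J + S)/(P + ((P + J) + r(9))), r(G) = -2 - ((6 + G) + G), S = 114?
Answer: -2233447381/355420 ≈ -6284.0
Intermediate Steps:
r(G) = -8 - 2*G (r(G) = -2 - (6 + 2*G) = -2 + (-6 - 2*G) = -8 - 2*G)
n(P, J) = -3 + (114 + J)/(-26 + J + 2*P) (n(P, J) = -3 + (J + 114)/(P + ((P + J) + (-8 - 2*9))) = -3 + (114 + J)/(P + ((J + P) + (-8 - 18))) = -3 + (114 + J)/(P + ((J + P) - 26)) = -3 + (114 + J)/(P + (-26 + J + P)) = -3 + (114 + J)/(-26 + J + 2*P))
13619/n(99, 176) - 47183/(-27340) = 13619/((2*(96 - 1*176 - 3*99)/(-26 + 176 + 2*99))) - 47183/(-27340) = 13619/((2*(96 - 176 - 297)/(-26 + 176 + 198))) - 47183*(-1/27340) = 13619/((2*(-377)/348)) + 47183/27340 = 13619/((2*(1/348)*(-377))) + 47183/27340 = 13619/(-13/6) + 47183/27340 = 13619*(-6/13) + 47183/27340 = -81714/13 + 47183/27340 = -2233447381/355420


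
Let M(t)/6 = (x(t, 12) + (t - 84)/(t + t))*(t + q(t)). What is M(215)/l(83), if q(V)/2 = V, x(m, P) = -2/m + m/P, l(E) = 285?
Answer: 2473/10 ≈ 247.30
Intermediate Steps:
q(V) = 2*V
M(t) = 18*t*(-2/t + t/12 + (-84 + t)/(2*t)) (M(t) = 6*(((-2/t + t/12) + (t - 84)/(t + t))*(t + 2*t)) = 6*(((-2/t + t*(1/12)) + (-84 + t)/((2*t)))*(3*t)) = 6*(((-2/t + t/12) + (-84 + t)*(1/(2*t)))*(3*t)) = 6*(((-2/t + t/12) + (-84 + t)/(2*t))*(3*t)) = 6*((-2/t + t/12 + (-84 + t)/(2*t))*(3*t)) = 6*(3*t*(-2/t + t/12 + (-84 + t)/(2*t))) = 18*t*(-2/t + t/12 + (-84 + t)/(2*t)))
M(215)/l(83) = (-792 + 9*215 + (3/2)*215²)/285 = (-792 + 1935 + (3/2)*46225)*(1/285) = (-792 + 1935 + 138675/2)*(1/285) = (140961/2)*(1/285) = 2473/10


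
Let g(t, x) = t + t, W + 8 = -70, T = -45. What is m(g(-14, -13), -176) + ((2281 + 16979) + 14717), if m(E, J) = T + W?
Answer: 33854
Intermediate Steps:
W = -78 (W = -8 - 70 = -78)
g(t, x) = 2*t
m(E, J) = -123 (m(E, J) = -45 - 78 = -123)
m(g(-14, -13), -176) + ((2281 + 16979) + 14717) = -123 + ((2281 + 16979) + 14717) = -123 + (19260 + 14717) = -123 + 33977 = 33854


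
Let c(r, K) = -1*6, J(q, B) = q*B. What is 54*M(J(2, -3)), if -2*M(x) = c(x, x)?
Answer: 162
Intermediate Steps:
J(q, B) = B*q
c(r, K) = -6
M(x) = 3 (M(x) = -1/2*(-6) = 3)
54*M(J(2, -3)) = 54*3 = 162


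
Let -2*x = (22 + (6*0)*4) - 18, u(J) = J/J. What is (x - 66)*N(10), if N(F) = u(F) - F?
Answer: 612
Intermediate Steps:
u(J) = 1
x = -2 (x = -((22 + (6*0)*4) - 18)/2 = -((22 + 0*4) - 18)/2 = -((22 + 0) - 18)/2 = -(22 - 18)/2 = -1/2*4 = -2)
N(F) = 1 - F
(x - 66)*N(10) = (-2 - 66)*(1 - 1*10) = -68*(1 - 10) = -68*(-9) = 612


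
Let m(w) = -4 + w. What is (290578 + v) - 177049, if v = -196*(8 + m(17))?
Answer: 109413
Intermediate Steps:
v = -4116 (v = -196*(8 + (-4 + 17)) = -196*(8 + 13) = -196*21 = -4116)
(290578 + v) - 177049 = (290578 - 4116) - 177049 = 286462 - 177049 = 109413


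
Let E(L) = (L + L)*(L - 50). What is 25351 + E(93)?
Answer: 33349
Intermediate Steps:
E(L) = 2*L*(-50 + L) (E(L) = (2*L)*(-50 + L) = 2*L*(-50 + L))
25351 + E(93) = 25351 + 2*93*(-50 + 93) = 25351 + 2*93*43 = 25351 + 7998 = 33349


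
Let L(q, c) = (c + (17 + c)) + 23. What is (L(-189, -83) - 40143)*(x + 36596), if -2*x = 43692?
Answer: -593967750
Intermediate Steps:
L(q, c) = 40 + 2*c (L(q, c) = (17 + 2*c) + 23 = 40 + 2*c)
x = -21846 (x = -1/2*43692 = -21846)
(L(-189, -83) - 40143)*(x + 36596) = ((40 + 2*(-83)) - 40143)*(-21846 + 36596) = ((40 - 166) - 40143)*14750 = (-126 - 40143)*14750 = -40269*14750 = -593967750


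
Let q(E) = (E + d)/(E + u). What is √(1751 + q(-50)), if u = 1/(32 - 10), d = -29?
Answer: √2116769613/1099 ≈ 41.864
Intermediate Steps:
u = 1/22 ≈ 0.045455
q(E) = (-29 + E)/(1/22 + E) (q(E) = (E - 29)/(E + 1/22) = (-29 + E)/(1/22 + E))
√(1751 + q(-50)) = √(1751 + 22*(-29 - 50)/(1 + 22*(-50))) = √(1751 + 22*(-79)/(1 - 1100)) = √(1751 + 22*(-79)/(-1099)) = √(1751 + 22*(-1/1099)*(-79)) = √(1751 + 1738/1099) = √(1926087/1099) = √2116769613/1099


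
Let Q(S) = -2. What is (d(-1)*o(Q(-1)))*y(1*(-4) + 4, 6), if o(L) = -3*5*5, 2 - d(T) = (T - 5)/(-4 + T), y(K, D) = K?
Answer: 0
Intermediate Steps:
d(T) = 2 - (-5 + T)/(-4 + T) (d(T) = 2 - (T - 5)/(-4 + T) = 2 - (-5 + T)/(-4 + T))
o(L) = -75 (o(L) = -15*5 = -75)
(d(-1)*o(Q(-1)))*y(1*(-4) + 4, 6) = (((-3 - 1)/(-4 - 1))*(-75))*(1*(-4) + 4) = ((-4/(-5))*(-75))*(-4 + 4) = (-⅕*(-4)*(-75))*0 = ((⅘)*(-75))*0 = -60*0 = 0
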